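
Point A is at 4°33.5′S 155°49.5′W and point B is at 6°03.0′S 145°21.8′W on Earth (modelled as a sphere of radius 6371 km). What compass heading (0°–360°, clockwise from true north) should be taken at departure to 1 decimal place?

Δλ = 10.462° = 0.1826 rad.
y = sin Δλ · cos φ₂ = (0.1816)(0.9944) = 0.1806
x = cos φ₁ sin φ₂ − sin φ₁ cos φ₂ cos Δλ = (0.9968)(-0.1054) − (-0.0795)(0.9944)(0.9834) = -0.0273
θ = atan2(y, x) = 98.61°, so the bearing is 98.6°.

98.6°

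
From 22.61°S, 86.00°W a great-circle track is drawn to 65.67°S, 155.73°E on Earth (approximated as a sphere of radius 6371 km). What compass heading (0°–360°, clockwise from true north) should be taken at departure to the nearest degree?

With φ₁ = -0.3946, φ₂ = -1.1462, Δλ = -2.0642 rad, the forward-azimuth formula gives
θ = atan2( sin Δλ cos φ₂ , cos φ₁ sin φ₂ − sin φ₁ cos φ₂ cos Δλ ) = atan2(-0.3629, -0.9162) = -158.39°.
Adding 360° brings this into [0°, 360°): 202°.

202°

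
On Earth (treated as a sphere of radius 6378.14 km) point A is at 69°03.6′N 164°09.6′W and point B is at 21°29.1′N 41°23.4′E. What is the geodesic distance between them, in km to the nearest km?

In radians: φ₁ = 1.2053, φ₂ = 0.3750, Δλ = -154.450° = -2.6957 rad.
Haversine: a = sin²(Δφ/2) + cos φ₁ cos φ₂ sin²(Δλ/2) = 0.1627 + (0.3574)(0.9305)(0.9511) = 0.47898.
Central angle c = 2·arcsin(√a) = 1.52875 rad.
Distance = R·c = 6378.14 × 1.5288 ≈ 9751 km.

9751 km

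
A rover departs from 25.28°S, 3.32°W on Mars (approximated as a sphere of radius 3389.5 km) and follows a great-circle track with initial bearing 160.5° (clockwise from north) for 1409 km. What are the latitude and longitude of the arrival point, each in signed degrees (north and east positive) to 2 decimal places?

Angular distance δ = d/R = 1409/3389.5 = 0.41570 rad; initial bearing θ = 2.8013 rad.
sin φ₂ = sin φ₁ cos δ + cos φ₁ sin δ cos θ = (-0.4270)(0.9148) + (0.9042)(0.4038)(-0.9426) = -0.7349, so φ₂ = -47.30°.
Δλ = atan2(sin θ sin δ cos φ₁, cos δ − sin φ₁ sin φ₂) = atan2(0.1219, 0.6010) = 11.465°.
λ₂ = -3.320° + 11.465° = 8.14°.

-47.30°, 8.14°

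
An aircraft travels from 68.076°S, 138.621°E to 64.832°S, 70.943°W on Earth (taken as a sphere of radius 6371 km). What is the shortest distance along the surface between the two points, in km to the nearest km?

5054 km

With latitudes φ₁ = -68.076°, φ₂ = -64.832° and longitude difference Δλ = 150.436°:
cos c = sin φ₁ sin φ₂ + cos φ₁ cos φ₂ cos Δλ = (-0.9277)(-0.9051) + (0.3734)(0.4253)(-0.8698) = 0.70150,
so c = arccos(0.70150) = 0.79330 rad.
Distance = R·c = 6371 × 0.7933 ≈ 5054 km.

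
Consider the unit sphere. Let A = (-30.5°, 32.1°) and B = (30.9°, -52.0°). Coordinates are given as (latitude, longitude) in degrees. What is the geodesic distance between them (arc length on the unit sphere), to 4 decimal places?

1.7565

Let φ₁ = -0.5323 rad, φ₂ = 0.5393 rad, and Δλ = -1.4678 rad.
cos c = sin φ₁ sin φ₂ + cos φ₁ cos φ₂ cos Δλ = (-0.5075)(0.5135) + (0.8616)(0.8581)(0.1028) = -0.18464,
so c = arccos(-0.18464) = 1.75651 rad.
On the unit sphere the arc length equals the central angle: 1.7565.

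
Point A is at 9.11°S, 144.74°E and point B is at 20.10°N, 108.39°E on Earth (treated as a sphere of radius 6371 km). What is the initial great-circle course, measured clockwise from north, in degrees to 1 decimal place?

309.5°

With φ₁ = -0.1590, φ₂ = 0.3508, Δλ = -0.6344 rad, the forward-azimuth formula gives
θ = atan2( sin Δλ cos φ₂ , cos φ₁ sin φ₂ − sin φ₁ cos φ₂ cos Δλ ) = atan2(-0.5566, 0.4591) = -50.49°.
Adding 360° brings this into [0°, 360°): 309.5°.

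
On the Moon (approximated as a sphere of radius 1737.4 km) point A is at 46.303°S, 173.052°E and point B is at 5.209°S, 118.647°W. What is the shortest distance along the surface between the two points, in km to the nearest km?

2163 km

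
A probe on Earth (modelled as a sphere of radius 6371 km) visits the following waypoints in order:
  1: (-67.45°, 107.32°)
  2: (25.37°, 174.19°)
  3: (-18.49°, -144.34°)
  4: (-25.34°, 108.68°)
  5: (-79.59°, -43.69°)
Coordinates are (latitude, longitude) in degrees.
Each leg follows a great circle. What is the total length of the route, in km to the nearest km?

Leg 1→2: central angle 1.8334 rad, distance 11680.6 km.
Leg 2→3: central angle 1.0400 rad, distance 6625.9 km.
Leg 3→4: central angle 1.6856 rad, distance 10739.2 km.
Leg 4→5: central angle 1.2909 rad, distance 8224.3 km.
Total: 11680.6 + 6625.9 + 10739.2 + 8224.3 ≈ 37270 km.

37270 km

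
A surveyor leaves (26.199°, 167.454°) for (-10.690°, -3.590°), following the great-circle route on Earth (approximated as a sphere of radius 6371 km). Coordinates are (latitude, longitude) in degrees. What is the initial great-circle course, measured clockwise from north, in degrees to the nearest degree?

Δλ = -171.044° = -2.9853 rad.
y = sin Δλ · cos φ₂ = (-0.1557)(0.9826) = -0.1530
x = cos φ₁ sin φ₂ − sin φ₁ cos φ₂ cos Δλ = (0.8973)(-0.1855) − (0.4415)(0.9826)(-0.9878) = 0.2621
θ = atan2(y, x) = -30.27°; adding 360° gives 330°.

330°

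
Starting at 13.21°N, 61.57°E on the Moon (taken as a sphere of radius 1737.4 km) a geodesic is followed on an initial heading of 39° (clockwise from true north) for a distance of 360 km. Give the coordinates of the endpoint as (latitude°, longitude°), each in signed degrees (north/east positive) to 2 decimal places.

Angular distance δ = d/R = 360/1737.4 = 0.20721 rad; initial bearing θ = 0.6807 rad.
sin φ₂ = sin φ₁ cos δ + cos φ₁ sin δ cos θ = (0.2285)(0.9786) + (0.9735)(0.2057)(0.7771) = 0.3793, so φ₂ = 22.29°.
Δλ = atan2(sin θ sin δ cos φ₁, cos δ − sin φ₁ sin φ₂) = atan2(0.1260, 0.8919) = 8.043°.
λ₂ = 61.570° + 8.043° = 69.61°.

22.29°, 69.61°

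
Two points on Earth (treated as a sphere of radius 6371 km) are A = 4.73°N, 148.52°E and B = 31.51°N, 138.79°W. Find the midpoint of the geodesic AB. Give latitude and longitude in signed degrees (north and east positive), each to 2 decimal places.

The central angle between A and B is δ = 1.2704 rad.
With f = 0.5, the slerp weights are sin((1−f)δ)/sin δ = 0.6212 and sin(fδ)/sin δ = 0.6212.
Weighted sum of the unit vectors: (0.6212)·(-0.8499,0.5204,0.0825) + (0.6212)·(-0.6414,-0.5617,0.5226) = (-0.9263, -0.0256, 0.3759).
Converting back: φ = atan2(z, √(x²+y²)) = 22.08°, λ = atan2(y, x) = -178.42°.

22.08°, -178.42°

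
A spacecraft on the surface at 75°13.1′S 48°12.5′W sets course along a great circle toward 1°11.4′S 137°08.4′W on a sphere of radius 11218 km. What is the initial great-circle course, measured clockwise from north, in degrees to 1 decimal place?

270.7°

With φ₁ = -1.3128, φ₂ = -0.0208, Δλ = -1.5522 rad, the forward-azimuth formula gives
θ = atan2( sin Δλ cos φ₂ , cos φ₁ sin φ₂ − sin φ₁ cos φ₂ cos Δλ ) = atan2(-0.9996, 0.0127) = -89.27°.
Adding 360° brings this into [0°, 360°): 270.7°.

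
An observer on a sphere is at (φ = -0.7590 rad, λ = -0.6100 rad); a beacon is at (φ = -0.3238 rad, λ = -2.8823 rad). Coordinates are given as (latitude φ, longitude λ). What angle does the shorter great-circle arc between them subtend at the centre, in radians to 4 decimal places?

In radians: φ₁ = -0.7590, φ₂ = -0.3238, Δλ = -130.193° = -2.2723 rad.
cos c = sin φ₁ sin φ₂ + cos φ₁ cos φ₂ cos Δλ = (-0.6882)(-0.3182) + (0.7255)(0.9480)(-0.6454) = -0.22493,
so c = arccos(-0.22493) = 1.79767 rad.
So the angular separation is 1.7977 rad.

1.7977 rad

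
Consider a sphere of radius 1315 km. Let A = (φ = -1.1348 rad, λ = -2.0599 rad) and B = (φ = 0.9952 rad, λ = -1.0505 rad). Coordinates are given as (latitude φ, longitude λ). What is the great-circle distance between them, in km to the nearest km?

2975 km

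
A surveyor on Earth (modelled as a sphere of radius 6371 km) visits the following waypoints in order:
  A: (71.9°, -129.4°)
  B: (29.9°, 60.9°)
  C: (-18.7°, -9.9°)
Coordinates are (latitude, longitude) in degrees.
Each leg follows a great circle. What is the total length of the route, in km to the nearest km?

17971 km

Leg A→B: central angle 1.3604 rad, distance 8667.2 km.
Leg B→C: central angle 1.4604 rad, distance 9303.9 km.
Total: 8667.2 + 9303.9 ≈ 17971 km.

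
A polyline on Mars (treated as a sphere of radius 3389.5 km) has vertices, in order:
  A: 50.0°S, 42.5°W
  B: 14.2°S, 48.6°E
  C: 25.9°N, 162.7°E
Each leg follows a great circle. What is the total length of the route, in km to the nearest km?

11681 km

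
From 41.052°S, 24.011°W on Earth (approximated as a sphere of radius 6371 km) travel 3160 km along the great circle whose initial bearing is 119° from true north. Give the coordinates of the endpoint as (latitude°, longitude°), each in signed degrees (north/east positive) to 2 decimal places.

-48.73°, 15.11°

Angular distance δ = d/R = 3160/6371 = 0.49600 rad; initial bearing θ = 2.0769 rad.
sin φ₂ = sin φ₁ cos δ + cos φ₁ sin δ cos θ = (-0.6567)(0.8795) + (0.7541)(0.4759)(-0.4848) = -0.7516, so φ₂ = -48.73°.
Δλ = atan2(sin θ sin δ cos φ₁, cos δ − sin φ₁ sin φ₂) = atan2(0.3139, 0.3859) = 39.126°.
λ₂ = -24.011° + 39.126° = 15.11°.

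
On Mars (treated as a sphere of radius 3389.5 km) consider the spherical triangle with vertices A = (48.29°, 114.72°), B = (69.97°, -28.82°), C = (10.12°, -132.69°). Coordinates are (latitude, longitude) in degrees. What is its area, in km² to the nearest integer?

11806138 km²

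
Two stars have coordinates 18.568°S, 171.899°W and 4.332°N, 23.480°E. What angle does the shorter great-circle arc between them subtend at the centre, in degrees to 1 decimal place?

159.3°

In radians: φ₁ = -0.3241, φ₂ = 0.0756, Δλ = -164.621° = -2.8732 rad.
Haversine: a = sin²(Δφ/2) + cos φ₁ cos φ₂ sin²(Δλ/2) = 0.0394 + (0.9479)(0.9971)(0.9821) = 0.96772.
Central angle c = 2·arcsin(√a) = 2.78031 rad.
So the angular separation is 159.3°.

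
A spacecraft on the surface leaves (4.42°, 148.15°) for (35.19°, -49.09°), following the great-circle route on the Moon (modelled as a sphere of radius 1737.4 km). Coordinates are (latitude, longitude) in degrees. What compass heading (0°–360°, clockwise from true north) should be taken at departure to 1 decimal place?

Δλ = 162.760° = 2.8407 rad.
y = sin Δλ · cos φ₂ = (0.2964)(0.8172) = 0.2422
x = cos φ₁ sin φ₂ − sin φ₁ cos φ₂ cos Δλ = (0.9970)(0.5763) − (0.0771)(0.8172)(-0.9551) = 0.6347
θ = atan2(y, x) = 20.89°, so the bearing is 20.9°.

20.9°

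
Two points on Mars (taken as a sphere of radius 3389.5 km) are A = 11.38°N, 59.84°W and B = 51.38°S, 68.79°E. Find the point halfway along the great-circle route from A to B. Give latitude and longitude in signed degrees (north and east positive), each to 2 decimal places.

Central angle δ = 2.1367 rad. Interpolating on the sphere with fraction f = 0.5:
P = [sin((1−f)δ)·A + sin(fδ)·B] / sin δ = 1.0382·A + 1.0382·B in Cartesian coordinates,
giving P = (0.7458, -0.2759, -0.6063), i.e. latitude -37.32°, longitude -20.30°.

-37.32°, -20.30°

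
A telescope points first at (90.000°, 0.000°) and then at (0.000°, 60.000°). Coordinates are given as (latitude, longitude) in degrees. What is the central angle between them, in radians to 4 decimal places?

1.5708 rad

In radians: φ₁ = 1.5708, φ₂ = 0.0000, Δλ = 60.000° = 1.0472 rad.
cos c = sin φ₁ sin φ₂ + cos φ₁ cos φ₂ cos Δλ = (1.0000)(0.0000) + (0.0000)(1.0000)(0.5000) = 0.00000,
so c = arccos(0.00000) = 1.57080 rad.
So the angular separation is 1.5708 rad.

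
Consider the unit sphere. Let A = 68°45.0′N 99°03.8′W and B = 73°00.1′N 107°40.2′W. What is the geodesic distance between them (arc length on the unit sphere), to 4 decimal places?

0.0889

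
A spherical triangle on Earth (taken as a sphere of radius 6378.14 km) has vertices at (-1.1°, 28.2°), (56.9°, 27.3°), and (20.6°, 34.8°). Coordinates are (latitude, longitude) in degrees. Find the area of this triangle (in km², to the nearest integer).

Side lengths (central angles): a = 0.6409, b = 0.3952, c = 1.0124 rad; semiperimeter s = 1.0242.
By l'Huilier's theorem, tan(E/4) = √[tan(s/2) tan((s−a)/2) tan((s−b)/2) tan((s−c)/2)], giving spherical excess E = 0.0580 rad.
Area = E·R² = 0.0580 × (6378.14)² ≈ 2359679 km².

2359679 km²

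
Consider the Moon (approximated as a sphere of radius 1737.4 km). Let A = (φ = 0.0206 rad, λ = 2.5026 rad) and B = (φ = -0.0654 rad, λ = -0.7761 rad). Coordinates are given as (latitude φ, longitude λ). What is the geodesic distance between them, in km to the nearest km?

In radians: φ₁ = 0.0206, φ₂ = -0.0654, Δλ = 172.144° = 3.0045 rad.
cos c = sin φ₁ sin φ₂ + cos φ₁ cos φ₂ cos Δλ = (0.0206)(-0.0654) + (0.9998)(0.9979)(-0.9906) = -0.98963,
so c = arccos(-0.98963) = 2.99748 rad.
Distance = R·c = 1737.4 × 2.9975 ≈ 5208 km.

5208 km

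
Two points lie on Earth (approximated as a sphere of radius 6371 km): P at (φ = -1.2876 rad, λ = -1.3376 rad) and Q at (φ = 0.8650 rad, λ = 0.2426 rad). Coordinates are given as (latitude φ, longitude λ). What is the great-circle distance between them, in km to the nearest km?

Let φ₁ = -1.2876 rad, φ₂ = 0.8650 rad, and Δλ = 1.5802 rad.
Haversine: a = sin²(Δφ/2) + cos φ₁ cos φ₂ sin²(Δλ/2) = 0.7748 + (0.2794)(0.6486)(0.5047) = 0.86624.
Central angle c = 2·arcsin(√a) = 2.39276 rad.
Distance = R·c = 6371 × 2.3928 ≈ 15244 km.

15244 km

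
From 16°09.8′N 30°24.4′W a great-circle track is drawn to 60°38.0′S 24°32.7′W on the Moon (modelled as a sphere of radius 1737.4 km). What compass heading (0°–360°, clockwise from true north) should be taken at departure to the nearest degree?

177°

Δλ = 5.862° = 0.1023 rad.
y = sin Δλ · cos φ₂ = (0.1021)(0.4904) = 0.0501
x = cos φ₁ sin φ₂ − sin φ₁ cos φ₂ cos Δλ = (0.9605)(-0.8715) − (0.2784)(0.4904)(0.9948) = -0.9729
θ = atan2(y, x) = 177.05°, so the bearing is 177°.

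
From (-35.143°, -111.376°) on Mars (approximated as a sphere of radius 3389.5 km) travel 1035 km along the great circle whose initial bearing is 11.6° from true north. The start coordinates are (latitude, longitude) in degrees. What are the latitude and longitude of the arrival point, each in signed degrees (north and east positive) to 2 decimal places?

-17.95°, -107.73°

Angular distance δ = d/R = 1035/3389.5 = 0.30535 rad; initial bearing θ = 0.2025 rad.
sin φ₂ = sin φ₁ cos δ + cos φ₁ sin δ cos θ = (-0.5756)(0.9537) + (0.8177)(0.3006)(0.9796) = -0.3082, so φ₂ = -17.95°.
Δλ = atan2(sin θ sin δ cos φ₁, cos δ − sin φ₁ sin φ₂) = atan2(0.0494, 0.7763) = 3.643°.
λ₂ = -111.376° + 3.643° = -107.73°.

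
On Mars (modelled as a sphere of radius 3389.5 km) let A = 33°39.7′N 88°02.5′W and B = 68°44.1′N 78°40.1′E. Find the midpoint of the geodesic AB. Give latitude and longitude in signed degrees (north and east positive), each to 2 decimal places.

71.87°, -78.18°

The central angle between A and B is δ = 1.3461 rad.
With f = 0.5, the slerp weights are sin((1−f)δ)/sin δ = 0.6395 and sin(fδ)/sin δ = 0.6395.
Weighted sum of the unit vectors: (0.6395)·(0.0284,-0.8318,0.5543) + (0.6395)·(0.0713,0.3556,0.9319) = (0.0638, -0.3045, 0.9504).
Converting back: φ = atan2(z, √(x²+y²)) = 71.87°, λ = atan2(y, x) = -78.18°.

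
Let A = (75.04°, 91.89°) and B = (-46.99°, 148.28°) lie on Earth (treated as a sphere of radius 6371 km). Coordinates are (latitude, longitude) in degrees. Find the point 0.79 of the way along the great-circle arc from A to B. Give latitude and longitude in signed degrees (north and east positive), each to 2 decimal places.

-20.92°, 140.77°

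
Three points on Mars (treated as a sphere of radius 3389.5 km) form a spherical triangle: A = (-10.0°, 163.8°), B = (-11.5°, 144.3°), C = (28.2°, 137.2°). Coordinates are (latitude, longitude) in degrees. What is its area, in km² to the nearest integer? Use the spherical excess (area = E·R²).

1424804 km²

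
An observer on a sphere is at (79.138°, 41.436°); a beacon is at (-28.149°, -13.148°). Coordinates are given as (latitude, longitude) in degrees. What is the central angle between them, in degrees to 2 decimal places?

111.53°

Let φ₁ = 1.3812 rad, φ₂ = -0.4913 rad, and Δλ = -0.9527 rad.
Haversine: a = sin²(Δφ/2) + cos φ₁ cos φ₂ sin²(Δλ/2) = 0.6486 + (0.1884)(0.8817)(0.2102) = 0.68351.
Central angle c = 2·arcsin(√a) = 1.94661 rad.
So the angular separation is 111.53°.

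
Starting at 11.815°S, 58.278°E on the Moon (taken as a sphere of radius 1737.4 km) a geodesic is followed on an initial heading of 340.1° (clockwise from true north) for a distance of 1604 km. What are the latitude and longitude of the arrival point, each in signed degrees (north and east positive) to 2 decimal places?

Angular distance δ = d/R = 1604/1737.4 = 0.92322 rad; initial bearing θ = 5.9359 rad.
sin φ₂ = sin φ₁ cos δ + cos φ₁ sin δ cos θ = (-0.2048)(0.6033) + (0.9788)(0.7975)(0.9403) = 0.6105, so φ₂ = 37.63°.
Δλ = atan2(sin θ sin δ cos φ₁, cos δ − sin φ₁ sin φ₂) = atan2(-0.2657, 0.7283) = -20.045°.
λ₂ = 58.278° − 20.045° = 38.23°.

37.63°, 38.23°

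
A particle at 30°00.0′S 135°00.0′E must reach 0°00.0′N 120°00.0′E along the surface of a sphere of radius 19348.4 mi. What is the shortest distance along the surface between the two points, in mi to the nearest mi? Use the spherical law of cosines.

11220 mi

In radians: φ₁ = -0.5236, φ₂ = 0.0000, Δλ = -15.000° = -0.2618 rad.
cos c = sin φ₁ sin φ₂ + cos φ₁ cos φ₂ cos Δλ = (-0.5000)(0.0000) + (0.8660)(1.0000)(0.9659) = 0.83652,
so c = arccos(0.83652) = 0.57990 rad.
Distance = R·c = 19348.4 × 0.5799 ≈ 11220 mi.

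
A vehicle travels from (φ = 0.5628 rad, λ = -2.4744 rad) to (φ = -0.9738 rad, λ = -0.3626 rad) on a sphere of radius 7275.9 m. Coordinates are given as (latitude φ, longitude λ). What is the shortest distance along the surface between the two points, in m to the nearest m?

16931 m

In radians: φ₁ = 0.5628, φ₂ = -0.9738, Δλ = 120.997° = 2.1118 rad.
Haversine: a = sin²(Δφ/2) + cos φ₁ cos φ₂ sin²(Δλ/2) = 0.4829 + (0.8458)(0.5622)(0.7575) = 0.84306.
Central angle c = 2·arcsin(√a) = 2.32694 rad.
Distance = R·c = 7275.9 × 2.3269 ≈ 16931 m.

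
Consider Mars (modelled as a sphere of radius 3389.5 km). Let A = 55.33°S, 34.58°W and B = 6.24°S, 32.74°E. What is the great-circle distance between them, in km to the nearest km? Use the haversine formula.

In radians: φ₁ = -0.9657, φ₂ = -0.1089, Δλ = 67.320° = 1.1750 rad.
Haversine: a = sin²(Δφ/2) + cos φ₁ cos φ₂ sin²(Δλ/2) = 0.1726 + (0.5688)(0.9941)(0.3072) = 0.34628.
Central angle c = 2·arcsin(√a) = 1.25830 rad.
Distance = R·c = 3389.5 × 1.2583 ≈ 4265 km.

4265 km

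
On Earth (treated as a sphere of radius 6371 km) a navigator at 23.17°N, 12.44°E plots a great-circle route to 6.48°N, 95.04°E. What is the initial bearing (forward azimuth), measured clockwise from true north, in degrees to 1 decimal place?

Δλ = 82.600° = 1.4416 rad.
y = sin Δλ · cos φ₂ = (0.9917)(0.9936) = 0.9853
x = cos φ₁ sin φ₂ − sin φ₁ cos φ₂ cos Δλ = (0.9193)(0.1129) − (0.3935)(0.9936)(0.1288) = 0.0534
θ = atan2(y, x) = 86.90°, so the bearing is 86.9°.

86.9°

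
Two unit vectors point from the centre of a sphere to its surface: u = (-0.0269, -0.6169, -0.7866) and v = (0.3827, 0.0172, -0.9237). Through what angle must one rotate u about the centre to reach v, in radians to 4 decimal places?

u·v = 0.7057; |u| = 1.0000, |v| = 1.0000.
cos θ = (u·v)/(|u||v|) = 0.7057, so θ = 0.7874 rad.

0.7874 rad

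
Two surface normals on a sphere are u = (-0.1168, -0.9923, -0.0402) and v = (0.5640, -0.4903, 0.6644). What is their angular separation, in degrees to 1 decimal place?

u·v = 0.3939; |u| = 1.0000, |v| = 1.0000.
cos θ = (u·v)/(|u||v|) = 0.3940, so θ = 66.8°.

66.8°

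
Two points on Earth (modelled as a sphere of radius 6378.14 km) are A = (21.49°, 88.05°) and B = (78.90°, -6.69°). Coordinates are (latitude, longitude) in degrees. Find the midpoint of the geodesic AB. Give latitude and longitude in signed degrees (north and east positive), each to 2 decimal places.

55.26°, 76.20°

The central angle between A and B is δ = 1.2189 rad.
With f = 0.5, the slerp weights are sin((1−f)δ)/sin δ = 0.6098 and sin(fδ)/sin δ = 0.6098.
Weighted sum of the unit vectors: (0.6098)·(0.0317,0.9299,0.3663) + (0.6098)·(0.1912,-0.0224,0.9813) = (0.1359, 0.5534, 0.8218).
Converting back: φ = atan2(z, √(x²+y²)) = 55.26°, λ = atan2(y, x) = 76.20°.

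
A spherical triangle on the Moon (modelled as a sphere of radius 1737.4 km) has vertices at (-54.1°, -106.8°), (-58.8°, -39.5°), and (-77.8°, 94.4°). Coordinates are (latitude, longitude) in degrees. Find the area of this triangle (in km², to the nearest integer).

Side lengths (central angles): a = 0.7073, b = 0.8282, c = 0.6265 rad; semiperimeter s = 1.0810.
By l'Huilier's theorem, tan(E/4) = √[tan(s/2) tan((s−a)/2) tan((s−b)/2) tan((s−c)/2)], giving spherical excess E = 0.2307 rad.
Area = E·R² = 0.2307 × (1737.4)² ≈ 696336 km².

696336 km²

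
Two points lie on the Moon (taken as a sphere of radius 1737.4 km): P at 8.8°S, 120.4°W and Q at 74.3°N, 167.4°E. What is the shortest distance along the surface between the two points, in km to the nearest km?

2843 km

With latitudes φ₁ = -8.800°, φ₂ = 74.300° and longitude difference Δλ = -72.200°:
cos c = sin φ₁ sin φ₂ + cos φ₁ cos φ₂ cos Δλ = (-0.1530)(0.9627) + (0.9882)(0.2706)(0.3057) = -0.06553,
so c = arccos(-0.06553) = 1.63637 rad.
Distance = R·c = 1737.4 × 1.6364 ≈ 2843 km.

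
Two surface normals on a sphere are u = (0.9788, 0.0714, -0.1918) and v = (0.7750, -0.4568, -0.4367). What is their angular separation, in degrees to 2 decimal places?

35.93°

u·v = 0.8097; |u| = 1.0000, |v| = 1.0000.
cos θ = (u·v)/(|u||v|) = 0.8097, so θ = 35.93°.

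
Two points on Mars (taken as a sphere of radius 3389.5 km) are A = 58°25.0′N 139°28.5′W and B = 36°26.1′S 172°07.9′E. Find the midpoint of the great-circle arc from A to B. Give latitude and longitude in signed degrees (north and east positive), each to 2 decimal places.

11.97°, -169.10°

The central angle between A and B is δ = 1.7989 rad.
With f = 0.5, the slerp weights are sin((1−f)δ)/sin δ = 0.8038 and sin(fδ)/sin δ = 0.8038.
Weighted sum of the unit vectors: (0.8038)·(-0.3981,-0.3403,0.8519) + (0.8038)·(-0.7970,0.1101,-0.5939) = (-0.9606, -0.1850, 0.2074).
Converting back: φ = atan2(z, √(x²+y²)) = 11.97°, λ = atan2(y, x) = -169.10°.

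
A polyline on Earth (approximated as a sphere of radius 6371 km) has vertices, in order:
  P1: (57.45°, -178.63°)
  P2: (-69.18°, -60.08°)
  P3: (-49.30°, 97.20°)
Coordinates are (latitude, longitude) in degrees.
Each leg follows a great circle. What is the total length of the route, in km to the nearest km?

23562 km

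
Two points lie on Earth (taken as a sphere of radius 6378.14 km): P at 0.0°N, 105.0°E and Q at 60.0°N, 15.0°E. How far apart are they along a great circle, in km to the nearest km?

Let φ₁ = 0.0000 rad, φ₂ = 1.0472 rad, and Δλ = -1.5708 rad.
cos c = sin φ₁ sin φ₂ + cos φ₁ cos φ₂ cos Δλ = (0.0000)(0.8660) + (1.0000)(0.5000)(-0.0000) = -0.00000,
so c = arccos(-0.00000) = 1.57080 rad.
Distance = R·c = 6378.14 × 1.5708 ≈ 10019 km.

10019 km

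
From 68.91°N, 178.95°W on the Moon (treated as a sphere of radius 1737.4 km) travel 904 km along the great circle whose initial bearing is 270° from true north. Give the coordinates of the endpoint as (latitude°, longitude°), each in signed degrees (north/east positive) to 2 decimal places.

Angular distance δ = d/R = 904/1737.4 = 0.52032 rad; initial bearing θ = 4.7124 rad.
sin φ₂ = sin φ₁ cos δ + cos φ₁ sin δ cos θ = (0.9330)(0.8677) + (0.3598)(0.4972)(-0.0000) = 0.8095, so φ₂ = 54.05°.
Δλ = atan2(sin θ sin δ cos φ₁, cos δ − sin φ₁ sin φ₂) = atan2(-0.1789, 0.1123) = -57.871°.
λ₂ = -178.950° − 57.871° = -236.82° → 123.18° after wrapping to (−180°, 180°].

54.05°, 123.18°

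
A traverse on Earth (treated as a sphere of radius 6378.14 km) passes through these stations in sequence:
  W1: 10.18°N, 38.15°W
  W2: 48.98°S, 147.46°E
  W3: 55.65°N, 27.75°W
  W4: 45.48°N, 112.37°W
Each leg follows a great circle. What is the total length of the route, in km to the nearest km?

40621 km

Leg W1→W2: central angle 2.4595 rad, distance 15686.9 km.
Leg W2→W3: central angle 3.0145 rad, distance 19227.1 km.
Leg W3→W4: central angle 0.8947 rad, distance 5706.5 km.
Total: 15686.9 + 19227.1 + 5706.5 ≈ 40621 km.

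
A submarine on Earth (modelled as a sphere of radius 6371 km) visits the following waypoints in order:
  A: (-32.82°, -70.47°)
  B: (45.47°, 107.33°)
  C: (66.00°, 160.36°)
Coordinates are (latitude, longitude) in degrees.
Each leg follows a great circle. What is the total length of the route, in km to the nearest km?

22447 km

Leg A→B: central angle 2.9188 rad, distance 18595.9 km.
Leg B→C: central angle 0.6045 rad, distance 3851.2 km.
Total: 18595.9 + 3851.2 ≈ 22447 km.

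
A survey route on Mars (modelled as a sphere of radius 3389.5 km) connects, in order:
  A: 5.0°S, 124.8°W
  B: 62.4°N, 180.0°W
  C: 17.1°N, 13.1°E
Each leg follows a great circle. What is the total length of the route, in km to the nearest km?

10595 km

Leg A→B: central angle 1.3835 rad, distance 4689.5 km.
Leg B→C: central angle 1.7423 rad, distance 5905.7 km.
Total: 4689.5 + 5905.7 ≈ 10595 km.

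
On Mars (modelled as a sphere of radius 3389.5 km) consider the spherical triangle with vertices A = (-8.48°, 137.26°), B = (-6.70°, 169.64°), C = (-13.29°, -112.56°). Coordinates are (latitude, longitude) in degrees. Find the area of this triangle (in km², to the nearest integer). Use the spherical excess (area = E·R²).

Side lengths (central angles): a = 1.3376, b = 1.8736, c = 0.5609 rad; semiperimeter s = 1.8860.
By l'Huilier's theorem, tan(E/4) = √[tan(s/2) tan((s−a)/2) tan((s−b)/2) tan((s−c)/2)], giving spherical excess E = 0.1736 rad.
Area = E·R² = 0.1736 × (3389.5)² ≈ 1994035 km².

1994035 km²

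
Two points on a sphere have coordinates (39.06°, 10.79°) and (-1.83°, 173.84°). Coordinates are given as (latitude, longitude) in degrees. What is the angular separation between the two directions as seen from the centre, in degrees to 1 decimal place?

With latitudes φ₁ = 39.060°, φ₂ = -1.830° and longitude difference Δλ = 163.050°:
cos c = sin φ₁ sin φ₂ + cos φ₁ cos φ₂ cos Δλ = (0.6301)(-0.0319) + (0.7765)(0.9995)(-0.9566) = -0.76250,
so c = arccos(-0.76250) = 2.43796 rad.
So the angular separation is 139.7°.

139.7°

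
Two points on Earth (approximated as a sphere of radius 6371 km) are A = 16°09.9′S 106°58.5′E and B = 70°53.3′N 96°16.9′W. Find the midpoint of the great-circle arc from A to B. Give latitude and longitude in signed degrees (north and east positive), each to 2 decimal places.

44.75°, 118.06°

The central angle between A and B is δ = 2.1555 rad.
With f = 0.5, the slerp weights are sin((1−f)δ)/sin δ = 1.0564 and sin(fδ)/sin δ = 1.0564.
Weighted sum of the unit vectors: (1.0564)·(-0.2804,0.9186,-0.2784) + (1.0564)·(-0.0358,-0.3254,0.9449) = (-0.3341, 0.6266, 0.7041).
Converting back: φ = atan2(z, √(x²+y²)) = 44.75°, λ = atan2(y, x) = 118.06°.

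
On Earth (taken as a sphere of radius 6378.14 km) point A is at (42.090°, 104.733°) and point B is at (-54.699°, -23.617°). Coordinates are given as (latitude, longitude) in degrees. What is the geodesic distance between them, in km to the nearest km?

With latitudes φ₁ = 42.090°, φ₂ = -54.699° and longitude difference Δλ = -128.350°:
cos c = sin φ₁ sin φ₂ + cos φ₁ cos φ₂ cos Δλ = (0.6703)(-0.8161) + (0.7421)(0.5779)(-0.6205) = -0.81312,
so c = arccos(-0.81312) = 2.52030 rad.
Distance = R·c = 6378.14 × 2.5203 ≈ 16075 km.

16075 km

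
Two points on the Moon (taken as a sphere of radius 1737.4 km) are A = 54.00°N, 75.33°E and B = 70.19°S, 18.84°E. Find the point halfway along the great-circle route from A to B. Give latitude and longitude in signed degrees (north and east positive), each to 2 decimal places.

-9.08°, 55.29°

The central angle between A and B is δ = 2.2799 rad.
With f = 0.5, the slerp weights are sin((1−f)δ)/sin δ = 1.1972 and sin(fδ)/sin δ = 1.1972.
Weighted sum of the unit vectors: (1.1972)·(0.1489,0.5686,0.8090) + (1.1972)·(0.3207,0.1094,-0.9408) = (0.5622, 0.8118, -0.1578).
Converting back: φ = atan2(z, √(x²+y²)) = -9.08°, λ = atan2(y, x) = 55.29°.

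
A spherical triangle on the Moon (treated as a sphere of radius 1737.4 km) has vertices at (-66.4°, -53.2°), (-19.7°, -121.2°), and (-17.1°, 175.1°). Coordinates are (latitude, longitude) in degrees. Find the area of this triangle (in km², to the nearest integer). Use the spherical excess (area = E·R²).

Side lengths (central angles): a = 1.0497, b = 1.5559, c = 1.1039 rad; semiperimeter s = 1.8548.
By l'Huilier's theorem, tan(E/4) = √[tan(s/2) tan((s−a)/2) tan((s−b)/2) tan((s−c)/2)], giving spherical excess E = 0.7261 rad.
Area = E·R² = 0.7261 × (1737.4)² ≈ 2191865 km².

2191865 km²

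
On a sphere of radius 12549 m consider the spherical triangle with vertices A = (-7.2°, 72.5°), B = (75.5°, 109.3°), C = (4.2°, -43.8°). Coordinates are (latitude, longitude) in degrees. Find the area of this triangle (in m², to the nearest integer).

338527049 m²

Side lengths (central angles): a = 1.7232, b = 2.0348, c = 1.4932 rad; semiperimeter s = 2.6256.
By l'Huilier's theorem, tan(E/4) = √[tan(s/2) tan((s−a)/2) tan((s−b)/2) tan((s−c)/2)], giving spherical excess E = 2.1497 rad.
Area = E·R² = 2.1497 × (12549)² ≈ 338527049 m².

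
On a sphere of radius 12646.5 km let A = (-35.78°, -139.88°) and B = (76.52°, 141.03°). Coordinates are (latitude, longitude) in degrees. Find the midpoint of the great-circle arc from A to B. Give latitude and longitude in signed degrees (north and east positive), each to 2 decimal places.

23.65°, -154.86°

Central angle δ = 2.1327 rad. Interpolating on the sphere with fraction f = 0.5:
P = [sin((1−f)δ)·A + sin(fδ)·B] / sin δ = 1.0345·A + 1.0345·B in Cartesian coordinates,
giving P = (-0.8292, -0.3891, 0.4011), i.e. latitude 23.65°, longitude -154.86°.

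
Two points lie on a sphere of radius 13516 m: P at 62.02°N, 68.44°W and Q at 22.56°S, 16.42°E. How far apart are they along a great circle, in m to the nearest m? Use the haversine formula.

In radians: φ₁ = 1.0825, φ₂ = -0.3937, Δλ = 84.860° = 1.4811 rad.
Haversine: a = sin²(Δφ/2) + cos φ₁ cos φ₂ sin²(Δλ/2) = 0.4528 + (0.4692)(0.9235)(0.4552) = 0.65000.
Central angle c = 2·arcsin(√a) = 1.87548 rad.
Distance = R·c = 13516 × 1.8755 ≈ 25349 m.

25349 m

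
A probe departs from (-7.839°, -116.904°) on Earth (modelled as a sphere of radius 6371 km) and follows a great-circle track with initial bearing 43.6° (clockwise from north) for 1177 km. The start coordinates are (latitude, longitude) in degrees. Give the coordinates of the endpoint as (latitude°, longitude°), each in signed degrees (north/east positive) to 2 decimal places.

Angular distance δ = d/R = 1177/6371 = 0.18474 rad; initial bearing θ = 0.7610 rad.
sin φ₂ = sin φ₁ cos δ + cos φ₁ sin δ cos θ = (-0.1364)(0.9830) + (0.9907)(0.1837)(0.7242) = -0.0023, so φ₂ = -0.13°.
Δλ = atan2(sin θ sin δ cos φ₁, cos δ − sin φ₁ sin φ₂) = atan2(0.1255, 0.9827) = 7.278°.
λ₂ = -116.904° + 7.278° = -109.63°.

-0.13°, -109.63°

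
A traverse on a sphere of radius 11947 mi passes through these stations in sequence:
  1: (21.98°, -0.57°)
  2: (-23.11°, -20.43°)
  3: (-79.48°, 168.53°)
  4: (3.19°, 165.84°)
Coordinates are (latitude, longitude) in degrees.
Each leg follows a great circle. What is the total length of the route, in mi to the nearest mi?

43586 mi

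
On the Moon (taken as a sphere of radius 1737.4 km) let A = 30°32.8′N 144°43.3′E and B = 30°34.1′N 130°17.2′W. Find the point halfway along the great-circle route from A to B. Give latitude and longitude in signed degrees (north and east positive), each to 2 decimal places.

Central angle δ = 1.2417 rad. Interpolating on the sphere with fraction f = 0.5:
P = [sin((1−f)δ)·A + sin(fδ)·B] / sin δ = 0.6147·A + 0.6147·B in Cartesian coordinates,
giving P = (-0.7744, -0.0980, 0.6250), i.e. latitude 38.69°, longitude -172.79°.

38.69°, -172.79°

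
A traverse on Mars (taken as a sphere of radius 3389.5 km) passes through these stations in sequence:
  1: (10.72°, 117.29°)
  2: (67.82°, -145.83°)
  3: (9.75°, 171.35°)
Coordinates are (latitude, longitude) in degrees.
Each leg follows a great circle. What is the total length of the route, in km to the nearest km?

8708 km

Leg 1→2: central angle 1.4426 rad, distance 4889.8 km.
Leg 2→3: central angle 1.1266 rad, distance 3818.6 km.
Total: 4889.8 + 3818.6 ≈ 8708 km.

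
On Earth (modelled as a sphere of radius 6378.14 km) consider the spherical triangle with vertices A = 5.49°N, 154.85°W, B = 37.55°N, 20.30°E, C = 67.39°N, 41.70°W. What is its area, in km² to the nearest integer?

15675537 km²

Side lengths (central angles): a = 0.7874, b = 1.6330, c = 2.3863 rad; semiperimeter s = 2.4033.
By l'Huilier's theorem, tan(E/4) = √[tan(s/2) tan((s−a)/2) tan((s−b)/2) tan((s−c)/2)], giving spherical excess E = 0.3853 rad.
Area = E·R² = 0.3853 × (6378.14)² ≈ 15675537 km².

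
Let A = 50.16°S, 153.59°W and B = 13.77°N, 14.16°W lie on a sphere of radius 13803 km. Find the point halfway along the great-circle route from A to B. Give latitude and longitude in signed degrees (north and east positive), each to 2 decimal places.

The central angle between A and B is δ = 2.2855 rad.
With f = 0.5, the slerp weights are sin((1−f)δ)/sin δ = 1.2046 and sin(fδ)/sin δ = 1.2046.
Weighted sum of the unit vectors: (1.2046)·(-0.5738,-0.2850,-0.7678) + (1.2046)·(0.9417,-0.2376,0.2380) = (0.4432, -0.6295, -0.6382).
Converting back: φ = atan2(z, √(x²+y²)) = -39.66°, λ = atan2(y, x) = -54.85°.

-39.66°, -54.85°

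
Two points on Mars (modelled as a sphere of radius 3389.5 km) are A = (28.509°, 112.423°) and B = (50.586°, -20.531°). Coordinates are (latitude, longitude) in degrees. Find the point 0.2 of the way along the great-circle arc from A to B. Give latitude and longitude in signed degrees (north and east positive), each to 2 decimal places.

Central angle δ = 1.5822 rad. Interpolating on the sphere with fraction f = 0.2:
P = [sin((1−f)δ)·A + sin(fδ)·B] / sin δ = 0.9539·A + 0.3112·B in Cartesian coordinates,
giving P = (-0.1347, 0.7056, 0.6957), i.e. latitude 44.09°, longitude 100.81°.

44.09°, 100.81°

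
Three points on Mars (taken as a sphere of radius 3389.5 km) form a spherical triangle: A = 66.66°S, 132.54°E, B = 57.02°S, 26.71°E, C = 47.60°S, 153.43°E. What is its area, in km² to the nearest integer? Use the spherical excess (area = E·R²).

279859 km²

Side lengths (central angles): a = 1.1593, b = 0.3828, c = 0.7793 rad; semiperimeter s = 1.1607.
By l'Huilier's theorem, tan(E/4) = √[tan(s/2) tan((s−a)/2) tan((s−b)/2) tan((s−c)/2)], giving spherical excess E = 0.0244 rad.
Area = E·R² = 0.0244 × (3389.5)² ≈ 279859 km².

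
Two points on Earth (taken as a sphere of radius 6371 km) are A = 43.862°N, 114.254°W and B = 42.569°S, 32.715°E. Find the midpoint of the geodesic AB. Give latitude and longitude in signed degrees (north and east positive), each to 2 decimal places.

2.27°, -38.72°

The central angle between A and B is δ = 2.7236 rad.
With f = 0.5, the slerp weights are sin((1−f)δ)/sin δ = 2.4101 and sin(fδ)/sin δ = 2.4101.
Weighted sum of the unit vectors: (2.4101)·(-0.2962,-0.6574,0.6929) + (2.4101)·(0.6196,0.3980,-0.6765) = (0.7796, -0.6250, 0.0396).
Converting back: φ = atan2(z, √(x²+y²)) = 2.27°, λ = atan2(y, x) = -38.72°.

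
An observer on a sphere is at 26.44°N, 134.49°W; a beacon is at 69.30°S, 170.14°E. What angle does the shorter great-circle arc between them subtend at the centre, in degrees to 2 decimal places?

103.69°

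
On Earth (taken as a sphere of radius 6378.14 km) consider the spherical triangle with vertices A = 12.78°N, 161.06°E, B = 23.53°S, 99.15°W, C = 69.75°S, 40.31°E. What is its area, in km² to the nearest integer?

Side lengths (central angles): a = 1.4370, b = 1.9607, c = 1.8135 rad; semiperimeter s = 2.6056.
By l'Huilier's theorem, tan(E/4) = √[tan(s/2) tan((s−a)/2) tan((s−b)/2) tan((s−c)/2)], giving spherical excess E = 2.1026 rad.
Area = E·R² = 2.1026 × (6378.14)² ≈ 85533360 km².

85533360 km²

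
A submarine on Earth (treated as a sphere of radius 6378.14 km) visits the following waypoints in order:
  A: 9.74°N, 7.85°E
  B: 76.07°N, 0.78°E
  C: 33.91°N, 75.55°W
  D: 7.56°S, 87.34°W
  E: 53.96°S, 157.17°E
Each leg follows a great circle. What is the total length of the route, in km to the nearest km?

Leg A→B: central angle 1.1596 rad, distance 7396.4 km.
Leg B→C: central angle 0.9413 rad, distance 6004.0 km.
Leg C→D: central angle 0.7496 rad, distance 4781.2 km.
Leg D→E: central angle 1.7159 rad, distance 10944.4 km.
Total: 7396.4 + 6004.0 + 4781.2 + 10944.4 ≈ 29126 km.

29126 km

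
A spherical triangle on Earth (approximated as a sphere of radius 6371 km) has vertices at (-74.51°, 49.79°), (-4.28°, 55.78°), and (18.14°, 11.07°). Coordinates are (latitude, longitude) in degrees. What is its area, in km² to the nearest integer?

26542775 km²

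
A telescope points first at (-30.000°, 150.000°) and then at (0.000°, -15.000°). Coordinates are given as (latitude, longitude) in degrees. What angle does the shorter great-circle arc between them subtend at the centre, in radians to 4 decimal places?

Let φ₁ = -0.5236 rad, φ₂ = 0.0000 rad, and Δλ = -2.8798 rad.
cos c = sin φ₁ sin φ₂ + cos φ₁ cos φ₂ cos Δλ = (-0.5000)(0.0000) + (0.8660)(1.0000)(-0.9659) = -0.83652,
so c = arccos(-0.83652) = 2.56169 rad.
So the angular separation is 2.5617 rad.

2.5617 rad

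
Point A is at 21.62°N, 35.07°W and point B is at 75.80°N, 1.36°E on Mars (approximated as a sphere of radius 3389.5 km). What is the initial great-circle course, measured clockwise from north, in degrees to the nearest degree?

10°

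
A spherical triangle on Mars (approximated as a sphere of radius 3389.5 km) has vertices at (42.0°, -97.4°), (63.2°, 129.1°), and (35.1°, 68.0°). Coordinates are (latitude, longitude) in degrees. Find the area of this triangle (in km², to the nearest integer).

5966081 km²

Side lengths (central angles): a = 0.8072, b = 1.7758, c = 1.1954 rad; semiperimeter s = 1.8892.
By l'Huilier's theorem, tan(E/4) = √[tan(s/2) tan((s−a)/2) tan((s−b)/2) tan((s−c)/2)], giving spherical excess E = 0.5193 rad.
Area = E·R² = 0.5193 × (3389.5)² ≈ 5966081 km².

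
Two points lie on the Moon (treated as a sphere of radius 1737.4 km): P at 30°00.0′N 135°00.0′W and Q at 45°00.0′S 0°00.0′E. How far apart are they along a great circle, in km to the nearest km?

Let φ₁ = 0.5236 rad, φ₂ = -0.7854 rad, and Δλ = 2.3562 rad.
cos c = sin φ₁ sin φ₂ + cos φ₁ cos φ₂ cos Δλ = (0.5000)(-0.7071) + (0.8660)(0.7071)(-0.7071) = -0.78657,
so c = arccos(-0.78657) = 2.47602 rad.
Distance = R·c = 1737.4 × 2.4760 ≈ 4302 km.

4302 km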